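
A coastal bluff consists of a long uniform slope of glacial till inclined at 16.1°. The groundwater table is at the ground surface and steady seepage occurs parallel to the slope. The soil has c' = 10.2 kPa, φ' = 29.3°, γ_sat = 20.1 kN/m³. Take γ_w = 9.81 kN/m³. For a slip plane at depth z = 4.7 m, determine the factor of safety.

With seepage parallel to the slope and the water table at the surface, the effective normal stress on the slip plane uses the buoyant unit weight γ' = γ_sat − γ_w while the driving shear stress uses γ_sat:
FS = [c' + γ' z cos²β tanφ'] / [γ_sat z sinβ cosβ]
γ' = 20.1 − 9.81 = 10.29 kN/m³
Numerator = 10.2 + 10.29·4.7·cos²16.1°·tan29.3° = 10.2 + 10.29·4.7·0.9231·0.5612 = 35.253 kPa
Denominator = 20.1·4.7·sin16.1°·cos16.1° = 20.1·4.7·0.2773·0.9608 = 25.170 kPa
FS = 35.253 / 25.170 = 1.401

FS = 1.40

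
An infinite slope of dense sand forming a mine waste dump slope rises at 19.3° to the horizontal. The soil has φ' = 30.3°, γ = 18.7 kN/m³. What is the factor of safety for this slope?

FS = 1.67

For a dry cohesionless infinite slope the factor of safety is FS = tanφ' / tanβ.
FS = tan30.3° / tan19.3° = 0.5844 / 0.3502 = 1.669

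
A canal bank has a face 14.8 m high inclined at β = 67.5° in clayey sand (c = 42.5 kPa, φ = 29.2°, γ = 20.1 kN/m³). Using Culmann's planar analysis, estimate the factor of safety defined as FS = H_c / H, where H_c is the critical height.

FS = 2.14

H_c = (4c/γ) · sinβ cosφ / [1 − cos(β − φ)]
    = (4·42.5/20.1) · sin67.5°·cos29.2° / [1 − cos38.3°]
    = 8.458 · 0.8065 / 0.2152 = 31.69 m
FS = H_c / H = 31.69 / 14.8 = 2.141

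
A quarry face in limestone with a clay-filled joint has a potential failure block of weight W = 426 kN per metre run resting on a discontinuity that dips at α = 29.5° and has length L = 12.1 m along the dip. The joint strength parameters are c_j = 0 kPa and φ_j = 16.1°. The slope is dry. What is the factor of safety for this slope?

FS = 0.51

Resolving the block weight along and normal to the plane and applying the Mohr–Coulomb strength on the joint:
N' = W cosα = 426·cos29.5° = 370.8 kN/m
Driving force T = W sinα = 426·sin29.5° = 209.8 kN/m
Resisting force R = c_j·L + N'·tanφ_j = 0·12.1 + 370.8·tan16.1° = 0.0 + 107.0 = 107.0 kN/m
FS = R / T = 107.0 / 209.8 = 0.510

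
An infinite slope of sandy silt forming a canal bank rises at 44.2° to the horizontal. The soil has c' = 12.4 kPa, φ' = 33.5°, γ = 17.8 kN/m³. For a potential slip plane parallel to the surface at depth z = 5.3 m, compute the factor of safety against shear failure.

For an infinite slope with a slip plane parallel to the surface (no pore pressure): FS = [c' + γz cos²β tanφ'] / [γz sinβ cosβ].
γz = 17.8·5.3 = 94.34 kN/m²
Numerator = 12.4 + 94.34·cos²44.2°·tan33.5° = 12.4 + 94.34·0.5140·0.6619 = 44.493 kPa
Denominator = 94.34·sin44.2°·cos44.2° = 94.34·0.6972·0.7169 = 47.152 kPa
FS = 44.493 / 47.152 = 0.944

FS = 0.94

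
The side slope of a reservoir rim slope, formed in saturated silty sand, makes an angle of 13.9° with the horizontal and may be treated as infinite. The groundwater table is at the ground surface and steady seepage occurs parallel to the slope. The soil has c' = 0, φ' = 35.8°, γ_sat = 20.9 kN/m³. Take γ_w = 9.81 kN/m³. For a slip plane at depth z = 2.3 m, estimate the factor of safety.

With seepage parallel to the slope and the water table at the surface, the effective normal stress on the slip plane uses the buoyant unit weight γ' = γ_sat − γ_w while the driving shear stress uses γ_sat:
FS = [c' + γ' z cos²β tanφ'] / [γ_sat z sinβ cosβ]
(For c' = 0 this reduces to FS = (γ'/γ_sat)·tanφ'/tanβ.)
γ' = 20.9 − 9.81 = 11.09 kN/m³
Numerator = 0.0 + 11.09·2.3·cos²13.9°·tan35.8° = 0.0 + 11.09·2.3·0.9423·0.7212 = 17.335 kPa
Denominator = 20.9·2.3·sin13.9°·cos13.9° = 20.9·2.3·0.2402·0.9707 = 11.210 kPa
FS = 17.335 / 11.210 = 1.546

FS = 1.55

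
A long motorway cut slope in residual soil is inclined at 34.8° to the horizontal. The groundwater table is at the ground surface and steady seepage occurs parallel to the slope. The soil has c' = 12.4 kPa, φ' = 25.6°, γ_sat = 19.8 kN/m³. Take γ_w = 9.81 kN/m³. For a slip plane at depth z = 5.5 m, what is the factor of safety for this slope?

With seepage parallel to the slope and the water table at the surface, the effective normal stress on the slip plane uses the buoyant unit weight γ' = γ_sat − γ_w while the driving shear stress uses γ_sat:
FS = [c' + γ' z cos²β tanφ'] / [γ_sat z sinβ cosβ]
γ' = 19.8 − 9.81 = 9.99 kN/m³
Numerator = 12.4 + 9.99·5.5·cos²34.8°·tan25.6° = 12.4 + 9.99·5.5·0.6743·0.4791 = 30.151 kPa
Denominator = 19.8·5.5·sin34.8°·cos34.8° = 19.8·5.5·0.5707·0.8211 = 51.035 kPa
FS = 30.151 / 51.035 = 0.591

FS = 0.59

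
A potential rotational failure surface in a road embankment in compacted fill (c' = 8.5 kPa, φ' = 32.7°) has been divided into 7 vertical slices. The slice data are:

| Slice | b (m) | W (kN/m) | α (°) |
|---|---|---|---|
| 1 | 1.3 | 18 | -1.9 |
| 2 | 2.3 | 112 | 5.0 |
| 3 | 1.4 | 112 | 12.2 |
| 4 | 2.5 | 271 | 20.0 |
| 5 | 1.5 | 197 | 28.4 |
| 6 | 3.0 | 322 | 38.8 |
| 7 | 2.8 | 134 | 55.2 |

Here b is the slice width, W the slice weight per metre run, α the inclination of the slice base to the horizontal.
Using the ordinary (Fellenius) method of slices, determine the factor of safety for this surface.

FS = 1.49

Ordinary method of slices: FS = Σ[c'·Δl_i + (W_i cosα_i)·tanφ'] / Σ W_i sinα_i, with Δl_i = b_i / cosα_i.
Slice 1: Δl = 1.3/cos(-1.9°) = 1.301 m; N'_1 = 18·cos(-1.9°) = 18.0; c'Δl = 11.06; W sinα = -0.6
Slice 2: Δl = 2.3/cos5.0° = 2.309 m; N'_2 = 112·cos5.0° = 111.6; c'Δl = 19.62; W sinα = 9.8
Slice 3: Δl = 1.4/cos12.2° = 1.432 m; N'_3 = 112·cos12.2° = 109.5; c'Δl = 12.17; W sinα = 23.7
Slice 4: Δl = 2.5/cos20.0° = 2.660 m; N'_4 = 271·cos20.0° = 254.7; c'Δl = 22.61; W sinα = 92.7
Slice 5: Δl = 1.5/cos28.4° = 1.705 m; N'_5 = 197·cos28.4° = 173.3; c'Δl = 14.49; W sinα = 93.7
Slice 6: Δl = 3.0/cos38.8° = 3.849 m; N'_6 = 322·cos38.8° = 250.9; c'Δl = 32.72; W sinα = 201.8
Slice 7: Δl = 2.8/cos55.2° = 4.906 m; N'_7 = 134·cos55.2° = 76.5; c'Δl = 41.70; W sinα = 110.0
Σc'Δl = 154.4 kN/m; ΣN' = 994.4 kN/m; ΣW sinα = 531.0 kN/m
Resisting = 154.4 + 994.4·tan32.7° = 154.4 + 638.4 = 792.8 kN/m
FS = 792.8 / 531.0 = 1.493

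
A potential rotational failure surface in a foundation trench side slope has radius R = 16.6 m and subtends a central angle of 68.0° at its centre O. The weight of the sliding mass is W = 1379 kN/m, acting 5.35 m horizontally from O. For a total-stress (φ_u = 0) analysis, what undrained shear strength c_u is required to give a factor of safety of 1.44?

c_u = 32.5 kPa

FS = c_u·L_a·R / (W·d), so c_u = FS·W·d / (L_a·R).
Arc length L_a = R·θ = 16.6·(68.0°·π/180) = 16.6·1.1868 = 19.70 m
c_u = 1.44·1379·5.35 / (19.70·16.6) = 10623.8 / 327.04 = 32.48 kPa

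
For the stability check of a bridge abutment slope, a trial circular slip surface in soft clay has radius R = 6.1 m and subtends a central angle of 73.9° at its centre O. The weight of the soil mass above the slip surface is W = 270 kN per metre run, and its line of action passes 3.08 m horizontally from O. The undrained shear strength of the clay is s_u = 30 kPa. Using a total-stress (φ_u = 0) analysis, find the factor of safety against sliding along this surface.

FS = 1.73

Taking moments about the centre O, the resisting moment is provided by the undrained shear strength acting along the arc:
Arc length L_a = R·θ = 6.1·(73.9°·π/180) = 6.1·1.2898 = 7.87 m
M_R = s_u·L_a·R = 30·7.87·6.1 = 1439.8 kN·m/m
M_D = W·d = 270·3.08 = 831.6 kN·m/m
FS = M_R / M_D = 1439.8 / 831.6 = 1.731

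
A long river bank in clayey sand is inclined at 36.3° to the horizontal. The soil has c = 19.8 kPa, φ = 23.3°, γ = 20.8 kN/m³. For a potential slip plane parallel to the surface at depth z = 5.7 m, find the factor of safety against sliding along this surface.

For an infinite slope with a slip plane parallel to the surface (no pore pressure): FS = [c + γz cos²β tanφ] / [γz sinβ cosβ].
γz = 20.8·5.7 = 118.56 kN/m²
Numerator = 19.8 + 118.56·cos²36.3°·tan23.3° = 19.8 + 118.56·0.6495·0.4307 = 52.965 kPa
Denominator = 118.56·sin36.3°·cos36.3° = 118.56·0.5920·0.8059 = 56.567 kPa
FS = 52.965 / 56.567 = 0.936

FS = 0.94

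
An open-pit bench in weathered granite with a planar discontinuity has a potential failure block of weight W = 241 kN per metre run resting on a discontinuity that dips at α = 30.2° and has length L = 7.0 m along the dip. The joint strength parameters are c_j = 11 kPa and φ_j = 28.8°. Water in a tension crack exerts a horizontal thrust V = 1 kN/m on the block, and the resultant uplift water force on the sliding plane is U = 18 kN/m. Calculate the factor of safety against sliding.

Resolving the block weight along and normal to the plane and applying the Mohr–Coulomb strength on the joint:
N' = W cosα − U − V sinα = 241·cos30.2° − 18 − 1·sin30.2° = 189.8 kN/m
Driving force T = W sinα + V cosα = 241·sin30.2° + 1·cos30.2° = 122.1 kN/m
Resisting force R = c_j·L + N'·tanφ_j = 11·7.0 + 189.8·tan28.8° = 77.0 + 104.3 = 181.3 kN/m
FS = R / T = 181.3 / 122.1 = 1.485

FS = 1.49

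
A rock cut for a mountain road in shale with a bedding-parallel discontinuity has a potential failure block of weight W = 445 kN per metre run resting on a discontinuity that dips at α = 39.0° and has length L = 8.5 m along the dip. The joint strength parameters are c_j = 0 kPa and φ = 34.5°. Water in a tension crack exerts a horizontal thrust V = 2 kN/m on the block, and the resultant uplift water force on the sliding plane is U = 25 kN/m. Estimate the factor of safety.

Resolving the block weight along and normal to the plane and applying the Mohr–Coulomb strength on the joint:
N' = W cosα − U − V sinα = 445·cos39.0° − 25 − 2·sin39.0° = 319.6 kN/m
Driving force T = W sinα + V cosα = 445·sin39.0° + 2·cos39.0° = 281.6 kN/m
Resisting force R = c_j·L + N'·tanφ = 0·8.5 + 319.6·tan34.5° = 0.0 + 219.6 = 219.6 kN/m
FS = R / T = 219.6 / 281.6 = 0.780

FS = 0.78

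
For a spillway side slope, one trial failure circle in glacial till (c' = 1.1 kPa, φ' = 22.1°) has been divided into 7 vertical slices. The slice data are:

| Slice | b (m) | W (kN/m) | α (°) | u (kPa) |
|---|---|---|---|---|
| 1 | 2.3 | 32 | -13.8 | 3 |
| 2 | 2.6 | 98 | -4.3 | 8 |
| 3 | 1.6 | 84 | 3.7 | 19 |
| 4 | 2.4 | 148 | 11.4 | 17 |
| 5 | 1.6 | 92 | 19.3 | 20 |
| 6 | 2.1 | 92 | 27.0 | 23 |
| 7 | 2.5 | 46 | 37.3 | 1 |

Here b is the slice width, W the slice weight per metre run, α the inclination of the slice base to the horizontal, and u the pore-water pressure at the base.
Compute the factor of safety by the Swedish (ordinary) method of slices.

FS = 1.41

Ordinary method of slices: FS = Σ[c'·Δl_i + (W_i cosα_i − u_i·Δl_i)·tanφ'] / Σ W_i sinα_i, with Δl_i = b_i / cosα_i.
Slice 1: Δl = 2.3/cos(-13.8°) = 2.368 m; N'_1 = 32·cos(-13.8°) − 3·2.368 = 24.0; c'Δl = 2.61; W sinα = -7.6
Slice 2: Δl = 2.6/cos(-4.3°) = 2.607 m; N'_2 = 98·cos(-4.3°) − 8·2.607 = 76.9; c'Δl = 2.87; W sinα = -7.3
Slice 3: Δl = 1.6/cos3.7° = 1.603 m; N'_3 = 84·cos3.7° − 19·1.603 = 53.4; c'Δl = 1.76; W sinα = 5.4
Slice 4: Δl = 2.4/cos11.4° = 2.448 m; N'_4 = 148·cos11.4° − 17·2.448 = 103.5; c'Δl = 2.69; W sinα = 29.3
Slice 5: Δl = 1.6/cos19.3° = 1.695 m; N'_5 = 92·cos19.3° − 20·1.695 = 52.9; c'Δl = 1.86; W sinα = 30.4
Slice 6: Δl = 2.1/cos27.0° = 2.357 m; N'_6 = 92·cos27.0° − 23·2.357 = 27.8; c'Δl = 2.59; W sinα = 41.8
Slice 7: Δl = 2.5/cos37.3° = 3.143 m; N'_7 = 46·cos37.3° − 1·3.143 = 33.4; c'Δl = 3.46; W sinα = 27.9
Σc'Δl = 17.8 kN/m; ΣN' = 371.8 kN/m; ΣW sinα = 119.7 kN/m
Resisting = 17.8 + 371.8·tan22.1° = 17.8 + 151.0 = 168.8 kN/m
FS = 168.8 / 119.7 = 1.410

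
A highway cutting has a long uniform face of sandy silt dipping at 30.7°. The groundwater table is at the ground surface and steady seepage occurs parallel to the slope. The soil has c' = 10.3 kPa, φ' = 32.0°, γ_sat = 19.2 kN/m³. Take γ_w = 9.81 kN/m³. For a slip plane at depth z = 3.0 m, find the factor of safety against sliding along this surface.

FS = 0.92

With seepage parallel to the slope and the water table at the surface, the effective normal stress on the slip plane uses the buoyant unit weight γ' = γ_sat − γ_w while the driving shear stress uses γ_sat:
FS = [c' + γ' z cos²β tanφ'] / [γ_sat z sinβ cosβ]
γ' = 19.2 − 9.81 = 9.39 kN/m³
Numerator = 10.3 + 9.39·3.0·cos²30.7°·tan32.0° = 10.3 + 9.39·3.0·0.7393·0.6249 = 23.314 kPa
Denominator = 19.2·3.0·sin30.7°·cos30.7° = 19.2·3.0·0.5105·0.8599 = 25.286 kPa
FS = 23.314 / 25.286 = 0.922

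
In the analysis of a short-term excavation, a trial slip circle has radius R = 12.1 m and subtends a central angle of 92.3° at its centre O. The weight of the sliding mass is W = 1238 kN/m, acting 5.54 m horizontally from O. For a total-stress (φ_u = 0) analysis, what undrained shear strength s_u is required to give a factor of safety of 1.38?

s_u = 40.1 kPa

FS = s_u·L_a·R / (W·d), so s_u = FS·W·d / (L_a·R).
Arc length L_a = R·θ = 12.1·(92.3°·π/180) = 12.1·1.6109 = 19.49 m
s_u = 1.38·1238·5.54 / (19.49·12.1) = 9464.8 / 235.86 = 40.13 kPa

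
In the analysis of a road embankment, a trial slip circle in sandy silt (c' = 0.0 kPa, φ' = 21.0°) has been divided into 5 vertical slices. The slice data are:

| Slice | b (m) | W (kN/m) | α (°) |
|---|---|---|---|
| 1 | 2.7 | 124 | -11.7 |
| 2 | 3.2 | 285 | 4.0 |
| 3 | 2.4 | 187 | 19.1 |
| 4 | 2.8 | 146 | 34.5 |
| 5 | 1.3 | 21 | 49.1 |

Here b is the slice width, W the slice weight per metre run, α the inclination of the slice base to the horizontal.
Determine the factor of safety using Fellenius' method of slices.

Ordinary method of slices: FS = Σ[c'·Δl_i + (W_i cosα_i)·tanφ'] / Σ W_i sinα_i, with Δl_i = b_i / cosα_i.
Slice 1: Δl = 2.7/cos(-11.7°) = 2.757 m; N'_1 = 124·cos(-11.7°) = 121.4; c'Δl = 0.00; W sinα = -25.1
Slice 2: Δl = 3.2/cos4.0° = 3.208 m; N'_2 = 285·cos4.0° = 284.3; c'Δl = 0.00; W sinα = 19.9
Slice 3: Δl = 2.4/cos19.1° = 2.540 m; N'_3 = 187·cos19.1° = 176.7; c'Δl = 0.00; W sinα = 61.2
Slice 4: Δl = 2.8/cos34.5° = 3.398 m; N'_4 = 146·cos34.5° = 120.3; c'Δl = 0.00; W sinα = 82.7
Slice 5: Δl = 1.3/cos49.1° = 1.986 m; N'_5 = 21·cos49.1° = 13.7; c'Δl = 0.00; W sinα = 15.9
Σc'Δl = 0.0 kN/m; ΣN' = 716.5 kN/m; ΣW sinα = 154.5 kN/m
Resisting = 0.0 + 716.5·tan21.0° = 0.0 + 275.0 = 275.0 kN/m
FS = 275.0 / 154.5 = 1.780

FS = 1.78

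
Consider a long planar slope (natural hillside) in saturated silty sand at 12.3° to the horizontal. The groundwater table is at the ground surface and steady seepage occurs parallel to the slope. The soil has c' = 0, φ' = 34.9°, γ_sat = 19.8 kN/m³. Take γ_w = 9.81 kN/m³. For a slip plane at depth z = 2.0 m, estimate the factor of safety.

With seepage parallel to the slope and the water table at the surface, the effective normal stress on the slip plane uses the buoyant unit weight γ' = γ_sat − γ_w while the driving shear stress uses γ_sat:
FS = [c' + γ' z cos²β tanφ'] / [γ_sat z sinβ cosβ]
(For c' = 0 this reduces to FS = (γ'/γ_sat)·tanφ'/tanβ.)
γ' = 19.8 − 9.81 = 9.99 kN/m³
Numerator = 0.0 + 9.99·2.0·cos²12.3°·tan34.9° = 0.0 + 9.99·2.0·0.9546·0.6976 = 13.306 kPa
Denominator = 19.8·2.0·sin12.3°·cos12.3° = 19.8·2.0·0.2130·0.9770 = 8.242 kPa
FS = 13.306 / 8.242 = 1.614

FS = 1.61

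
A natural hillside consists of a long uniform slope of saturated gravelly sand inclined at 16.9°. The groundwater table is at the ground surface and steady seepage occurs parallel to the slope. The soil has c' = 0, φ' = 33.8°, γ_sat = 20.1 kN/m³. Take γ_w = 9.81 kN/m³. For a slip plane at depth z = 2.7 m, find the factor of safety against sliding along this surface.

FS = 1.13

With seepage parallel to the slope and the water table at the surface, the effective normal stress on the slip plane uses the buoyant unit weight γ' = γ_sat − γ_w while the driving shear stress uses γ_sat:
FS = [c' + γ' z cos²β tanφ'] / [γ_sat z sinβ cosβ]
(For c' = 0 this reduces to FS = (γ'/γ_sat)·tanφ'/tanβ.)
γ' = 20.1 − 9.81 = 10.29 kN/m³
Numerator = 0.0 + 10.29·2.7·cos²16.9°·tan33.8° = 0.0 + 10.29·2.7·0.9155·0.6694 = 17.027 kPa
Denominator = 20.1·2.7·sin16.9°·cos16.9° = 20.1·2.7·0.2907·0.9568 = 15.095 kPa
FS = 17.027 / 15.095 = 1.128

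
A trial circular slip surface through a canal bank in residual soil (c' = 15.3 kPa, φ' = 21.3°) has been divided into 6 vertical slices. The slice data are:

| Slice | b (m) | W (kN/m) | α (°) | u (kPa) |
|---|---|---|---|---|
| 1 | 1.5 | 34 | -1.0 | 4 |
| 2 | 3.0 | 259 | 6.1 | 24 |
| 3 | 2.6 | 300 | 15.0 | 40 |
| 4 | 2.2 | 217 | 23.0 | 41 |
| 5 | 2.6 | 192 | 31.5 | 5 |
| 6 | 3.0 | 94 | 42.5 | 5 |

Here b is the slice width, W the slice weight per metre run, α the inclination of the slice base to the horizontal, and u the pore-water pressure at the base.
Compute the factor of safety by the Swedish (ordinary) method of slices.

FS = 1.49

Ordinary method of slices: FS = Σ[c'·Δl_i + (W_i cosα_i − u_i·Δl_i)·tanφ'] / Σ W_i sinα_i, with Δl_i = b_i / cosα_i.
Slice 1: Δl = 1.5/cos(-1.0°) = 1.500 m; N'_1 = 34·cos(-1.0°) − 4·1.500 = 28.0; c'Δl = 22.95; W sinα = -0.6
Slice 2: Δl = 3.0/cos6.1° = 3.017 m; N'_2 = 259·cos6.1° − 24·3.017 = 185.1; c'Δl = 46.16; W sinα = 27.5
Slice 3: Δl = 2.6/cos15.0° = 2.692 m; N'_3 = 300·cos15.0° − 40·2.692 = 182.1; c'Δl = 41.18; W sinα = 77.6
Slice 4: Δl = 2.2/cos23.0° = 2.390 m; N'_4 = 217·cos23.0° − 41·2.390 = 101.8; c'Δl = 36.57; W sinα = 84.8
Slice 5: Δl = 2.6/cos31.5° = 3.049 m; N'_5 = 192·cos31.5° − 5·3.049 = 148.5; c'Δl = 46.66; W sinα = 100.3
Slice 6: Δl = 3.0/cos42.5° = 4.069 m; N'_6 = 94·cos42.5° − 5·4.069 = 49.0; c'Δl = 62.26; W sinα = 63.5
Σc'Δl = 255.8 kN/m; ΣN' = 694.4 kN/m; ΣW sinα = 353.2 kN/m
Resisting = 255.8 + 694.4·tan21.3° = 255.8 + 270.7 = 526.5 kN/m
FS = 526.5 / 353.2 = 1.491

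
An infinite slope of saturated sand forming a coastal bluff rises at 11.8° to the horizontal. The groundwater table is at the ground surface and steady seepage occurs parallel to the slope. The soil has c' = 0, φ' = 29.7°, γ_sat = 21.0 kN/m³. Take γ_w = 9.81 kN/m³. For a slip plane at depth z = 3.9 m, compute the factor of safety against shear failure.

With seepage parallel to the slope and the water table at the surface, the effective normal stress on the slip plane uses the buoyant unit weight γ' = γ_sat − γ_w while the driving shear stress uses γ_sat:
FS = [c' + γ' z cos²β tanφ'] / [γ_sat z sinβ cosβ]
(For c' = 0 this reduces to FS = (γ'/γ_sat)·tanφ'/tanβ.)
γ' = 21.0 − 9.81 = 11.19 kN/m³
Numerator = 0.0 + 11.19·3.9·cos²11.8°·tan29.7° = 0.0 + 11.19·3.9·0.9582·0.5704 = 23.851 kPa
Denominator = 21.0·3.9·sin11.8°·cos11.8° = 21.0·3.9·0.2045·0.9789 = 16.394 kPa
FS = 23.851 / 16.394 = 1.455

FS = 1.45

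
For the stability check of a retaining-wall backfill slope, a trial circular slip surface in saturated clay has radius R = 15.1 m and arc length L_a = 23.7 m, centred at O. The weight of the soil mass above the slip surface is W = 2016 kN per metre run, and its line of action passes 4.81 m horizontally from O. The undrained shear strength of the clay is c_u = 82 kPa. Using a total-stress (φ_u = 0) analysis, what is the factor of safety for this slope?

Taking moments about the centre O, the resisting moment is provided by the undrained shear strength acting along the arc:
M_R = c_u·L_a·R = 82·23.70·15.1 = 29345.3 kN·m/m
M_D = W·d = 2016·4.81 = 9697.0 kN·m/m
FS = M_R / M_D = 29345.3 / 9697.0 = 3.026

FS = 3.03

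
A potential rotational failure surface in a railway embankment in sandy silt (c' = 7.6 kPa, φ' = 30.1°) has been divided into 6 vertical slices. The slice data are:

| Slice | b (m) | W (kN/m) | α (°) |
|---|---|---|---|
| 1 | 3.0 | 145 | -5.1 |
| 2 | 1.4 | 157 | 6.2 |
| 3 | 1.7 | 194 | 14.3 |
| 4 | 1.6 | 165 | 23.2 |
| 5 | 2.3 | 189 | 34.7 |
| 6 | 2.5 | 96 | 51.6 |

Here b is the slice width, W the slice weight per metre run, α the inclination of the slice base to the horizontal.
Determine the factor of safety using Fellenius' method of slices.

Ordinary method of slices: FS = Σ[c'·Δl_i + (W_i cosα_i)·tanφ'] / Σ W_i sinα_i, with Δl_i = b_i / cosα_i.
Slice 1: Δl = 3.0/cos(-5.1°) = 3.012 m; N'_1 = 145·cos(-5.1°) = 144.4; c'Δl = 22.89; W sinα = -12.9
Slice 2: Δl = 1.4/cos6.2° = 1.408 m; N'_2 = 157·cos6.2° = 156.1; c'Δl = 10.70; W sinα = 17.0
Slice 3: Δl = 1.7/cos14.3° = 1.754 m; N'_3 = 194·cos14.3° = 188.0; c'Δl = 13.33; W sinα = 47.9
Slice 4: Δl = 1.6/cos23.2° = 1.741 m; N'_4 = 165·cos23.2° = 151.7; c'Δl = 13.23; W sinα = 65.0
Slice 5: Δl = 2.3/cos34.7° = 2.798 m; N'_5 = 189·cos34.7° = 155.4; c'Δl = 21.26; W sinα = 107.6
Slice 6: Δl = 2.5/cos51.6° = 4.025 m; N'_6 = 96·cos51.6° = 59.6; c'Δl = 30.59; W sinα = 75.2
Σc'Δl = 112.0 kN/m; ΣN' = 855.2 kN/m; ΣW sinα = 299.8 kN/m
Resisting = 112.0 + 855.2·tan30.1° = 112.0 + 495.7 = 607.7 kN/m
FS = 607.7 / 299.8 = 2.027

FS = 2.03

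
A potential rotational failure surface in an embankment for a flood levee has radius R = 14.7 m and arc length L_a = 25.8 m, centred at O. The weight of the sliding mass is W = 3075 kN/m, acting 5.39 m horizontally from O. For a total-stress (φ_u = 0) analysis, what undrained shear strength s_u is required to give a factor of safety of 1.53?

FS = s_u·L_a·R / (W·d), so s_u = FS·W·d / (L_a·R).
s_u = 1.53·3075·5.39 / (25.80·14.7) = 25358.6 / 379.26 = 66.86 kPa

s_u = 66.9 kPa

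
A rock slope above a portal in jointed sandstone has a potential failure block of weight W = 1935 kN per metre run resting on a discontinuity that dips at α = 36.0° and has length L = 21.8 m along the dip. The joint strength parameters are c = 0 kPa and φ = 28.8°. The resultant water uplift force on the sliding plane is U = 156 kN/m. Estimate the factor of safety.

FS = 0.68

Resolving the block weight along and normal to the plane and applying the Mohr–Coulomb strength on the joint:
N' = W cosα − U = 1935·cos36.0° − 156 = 1409.4 kN/m
Driving force T = W sinα = 1935·sin36.0° = 1137.4 kN/m
Resisting force R = c·L + N'·tanφ = 0·21.8 + 1409.4·tan28.8° = 0.0 + 774.9 = 774.9 kN/m
FS = R / T = 774.9 / 1137.4 = 0.681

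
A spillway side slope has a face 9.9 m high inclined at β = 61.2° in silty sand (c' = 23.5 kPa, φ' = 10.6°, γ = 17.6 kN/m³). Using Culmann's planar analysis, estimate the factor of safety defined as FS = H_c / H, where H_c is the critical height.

FS = 1.27

H_c = (4c'/γ) · sinβ cosφ' / [1 − cos(β − φ')]
    = (4·23.5/17.6) · sin61.2°·cos10.6° / [1 − cos50.6°]
    = 5.341 · 0.8614 / 0.3653 = 12.59 m
FS = H_c / H = 12.59 / 9.9 = 1.272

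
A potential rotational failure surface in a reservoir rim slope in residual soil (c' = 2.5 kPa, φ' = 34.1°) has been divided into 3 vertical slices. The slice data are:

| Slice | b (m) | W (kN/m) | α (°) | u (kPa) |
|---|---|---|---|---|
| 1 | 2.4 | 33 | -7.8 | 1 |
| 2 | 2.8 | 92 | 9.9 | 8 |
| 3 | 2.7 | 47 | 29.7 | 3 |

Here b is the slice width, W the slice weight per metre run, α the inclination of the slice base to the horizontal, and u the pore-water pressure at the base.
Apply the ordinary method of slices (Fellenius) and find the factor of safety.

Ordinary method of slices: FS = Σ[c'·Δl_i + (W_i cosα_i − u_i·Δl_i)·tanφ'] / Σ W_i sinα_i, with Δl_i = b_i / cosα_i.
Slice 1: Δl = 2.4/cos(-7.8°) = 2.422 m; N'_1 = 33·cos(-7.8°) − 1·2.422 = 30.3; c'Δl = 6.06; W sinα = -4.5
Slice 2: Δl = 2.8/cos9.9° = 2.842 m; N'_2 = 92·cos9.9° − 8·2.842 = 67.9; c'Δl = 7.11; W sinα = 15.8
Slice 3: Δl = 2.7/cos29.7° = 3.108 m; N'_3 = 47·cos29.7° − 3·3.108 = 31.5; c'Δl = 7.77; W sinα = 23.3
Σc'Δl = 20.9 kN/m; ΣN' = 129.7 kN/m; ΣW sinα = 34.6 kN/m
Resisting = 20.9 + 129.7·tan34.1° = 20.9 + 87.8 = 108.7 kN/m
FS = 108.7 / 34.6 = 3.140

FS = 3.14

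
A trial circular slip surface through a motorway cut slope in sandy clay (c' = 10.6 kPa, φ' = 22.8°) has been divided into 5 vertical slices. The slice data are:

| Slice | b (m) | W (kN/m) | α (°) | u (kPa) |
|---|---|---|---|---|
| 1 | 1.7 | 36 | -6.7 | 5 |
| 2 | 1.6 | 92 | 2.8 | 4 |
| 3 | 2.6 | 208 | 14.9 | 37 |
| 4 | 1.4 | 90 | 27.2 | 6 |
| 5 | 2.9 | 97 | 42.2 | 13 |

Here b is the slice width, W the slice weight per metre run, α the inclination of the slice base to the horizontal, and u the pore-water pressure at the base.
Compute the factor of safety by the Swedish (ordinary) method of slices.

Ordinary method of slices: FS = Σ[c'·Δl_i + (W_i cosα_i − u_i·Δl_i)·tanφ'] / Σ W_i sinα_i, with Δl_i = b_i / cosα_i.
Slice 1: Δl = 1.7/cos(-6.7°) = 1.712 m; N'_1 = 36·cos(-6.7°) − 5·1.712 = 27.2; c'Δl = 18.14; W sinα = -4.2
Slice 2: Δl = 1.6/cos2.8° = 1.602 m; N'_2 = 92·cos2.8° − 4·1.602 = 85.5; c'Δl = 16.98; W sinα = 4.5
Slice 3: Δl = 2.6/cos14.9° = 2.690 m; N'_3 = 208·cos14.9° − 37·2.690 = 101.5; c'Δl = 28.52; W sinα = 53.5
Slice 4: Δl = 1.4/cos27.2° = 1.574 m; N'_4 = 90·cos27.2° − 6·1.574 = 70.6; c'Δl = 16.69; W sinα = 41.1
Slice 5: Δl = 2.9/cos42.2° = 3.915 m; N'_5 = 97·cos42.2° − 13·3.915 = 21.0; c'Δl = 41.50; W sinα = 65.2
Σc'Δl = 121.8 kN/m; ΣN' = 305.7 kN/m; ΣW sinα = 160.1 kN/m
Resisting = 121.8 + 305.7·tan22.8° = 121.8 + 128.5 = 250.3 kN/m
FS = 250.3 / 160.1 = 1.564

FS = 1.56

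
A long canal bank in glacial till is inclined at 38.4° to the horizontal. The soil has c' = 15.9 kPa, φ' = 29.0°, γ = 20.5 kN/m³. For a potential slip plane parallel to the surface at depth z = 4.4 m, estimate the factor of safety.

FS = 1.06

For an infinite slope with a slip plane parallel to the surface (no pore pressure): FS = [c' + γz cos²β tanφ'] / [γz sinβ cosβ].
γz = 20.5·4.4 = 90.20 kN/m²
Numerator = 15.9 + 90.20·cos²38.4°·tan29.0° = 15.9 + 90.20·0.6142·0.5543 = 46.608 kPa
Denominator = 90.20·sin38.4°·cos38.4° = 90.20·0.6211·0.7837 = 43.908 kPa
FS = 46.608 / 43.908 = 1.061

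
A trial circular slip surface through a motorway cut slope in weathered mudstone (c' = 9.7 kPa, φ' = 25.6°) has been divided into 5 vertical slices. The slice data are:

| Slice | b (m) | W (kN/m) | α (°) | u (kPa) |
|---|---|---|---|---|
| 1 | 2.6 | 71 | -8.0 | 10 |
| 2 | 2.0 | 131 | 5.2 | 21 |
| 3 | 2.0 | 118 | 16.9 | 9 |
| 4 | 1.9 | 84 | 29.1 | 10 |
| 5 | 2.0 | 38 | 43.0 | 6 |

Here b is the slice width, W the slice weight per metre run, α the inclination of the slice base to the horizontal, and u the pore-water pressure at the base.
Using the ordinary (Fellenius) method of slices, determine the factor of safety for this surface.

FS = 2.44

Ordinary method of slices: FS = Σ[c'·Δl_i + (W_i cosα_i − u_i·Δl_i)·tanφ'] / Σ W_i sinα_i, with Δl_i = b_i / cosα_i.
Slice 1: Δl = 2.6/cos(-8.0°) = 2.626 m; N'_1 = 71·cos(-8.0°) − 10·2.626 = 44.1; c'Δl = 25.47; W sinα = -9.9
Slice 2: Δl = 2.0/cos5.2° = 2.008 m; N'_2 = 131·cos5.2° − 21·2.008 = 88.3; c'Δl = 19.48; W sinα = 11.9
Slice 3: Δl = 2.0/cos16.9° = 2.090 m; N'_3 = 118·cos16.9° − 9·2.090 = 94.1; c'Δl = 20.28; W sinα = 34.3
Slice 4: Δl = 1.9/cos29.1° = 2.174 m; N'_4 = 84·cos29.1° − 10·2.174 = 51.7; c'Δl = 21.09; W sinα = 40.9
Slice 5: Δl = 2.0/cos43.0° = 2.735 m; N'_5 = 38·cos43.0° − 6·2.735 = 11.4; c'Δl = 26.53; W sinα = 25.9
Σc'Δl = 112.8 kN/m; ΣN' = 289.5 kN/m; ΣW sinα = 103.1 kN/m
Resisting = 112.8 + 289.5·tan25.6° = 112.8 + 138.7 = 251.5 kN/m
FS = 251.5 / 103.1 = 2.441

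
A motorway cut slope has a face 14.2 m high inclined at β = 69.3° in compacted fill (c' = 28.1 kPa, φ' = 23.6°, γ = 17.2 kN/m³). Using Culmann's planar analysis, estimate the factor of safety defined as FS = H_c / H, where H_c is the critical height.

FS = 1.31

H_c = (4c'/γ) · sinβ cosφ' / [1 − cos(β − φ')]
    = (4·28.1/17.2) · sin69.3°·cos23.6° / [1 − cos45.7°]
    = 6.535 · 0.8572 / 0.3016 = 18.57 m
FS = H_c / H = 18.57 / 14.2 = 1.308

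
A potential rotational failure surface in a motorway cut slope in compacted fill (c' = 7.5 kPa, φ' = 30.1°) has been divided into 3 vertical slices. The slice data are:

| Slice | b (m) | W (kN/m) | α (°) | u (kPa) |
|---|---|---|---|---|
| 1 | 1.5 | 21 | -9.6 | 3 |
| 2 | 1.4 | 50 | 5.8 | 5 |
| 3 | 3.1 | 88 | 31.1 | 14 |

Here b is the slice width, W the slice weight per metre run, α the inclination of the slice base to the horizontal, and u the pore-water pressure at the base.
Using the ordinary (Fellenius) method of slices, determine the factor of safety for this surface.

Ordinary method of slices: FS = Σ[c'·Δl_i + (W_i cosα_i − u_i·Δl_i)·tanφ'] / Σ W_i sinα_i, with Δl_i = b_i / cosα_i.
Slice 1: Δl = 1.5/cos(-9.6°) = 1.521 m; N'_1 = 21·cos(-9.6°) − 3·1.521 = 16.1; c'Δl = 11.41; W sinα = -3.5
Slice 2: Δl = 1.4/cos5.8° = 1.407 m; N'_2 = 50·cos5.8° − 5·1.407 = 42.7; c'Δl = 10.55; W sinα = 5.1
Slice 3: Δl = 3.1/cos31.1° = 3.620 m; N'_3 = 88·cos31.1° − 14·3.620 = 24.7; c'Δl = 27.15; W sinα = 45.5
Σc'Δl = 49.1 kN/m; ΣN' = 83.5 kN/m; ΣW sinα = 47.0 kN/m
Resisting = 49.1 + 83.5·tan30.1° = 49.1 + 48.4 = 97.5 kN/m
FS = 97.5 / 47.0 = 2.075

FS = 2.07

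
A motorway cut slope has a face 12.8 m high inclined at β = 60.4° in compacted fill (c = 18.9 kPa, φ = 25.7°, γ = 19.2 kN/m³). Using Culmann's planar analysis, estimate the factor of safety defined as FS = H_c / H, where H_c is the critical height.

FS = 1.36

H_c = (4c/γ) · sinβ cosφ / [1 − cos(β − φ)]
    = (4·18.9/19.2) · sin60.4°·cos25.7° / [1 − cos34.7°]
    = 3.938 · 0.7835 / 0.1779 = 17.35 m
FS = H_c / H = 17.35 / 12.8 = 1.355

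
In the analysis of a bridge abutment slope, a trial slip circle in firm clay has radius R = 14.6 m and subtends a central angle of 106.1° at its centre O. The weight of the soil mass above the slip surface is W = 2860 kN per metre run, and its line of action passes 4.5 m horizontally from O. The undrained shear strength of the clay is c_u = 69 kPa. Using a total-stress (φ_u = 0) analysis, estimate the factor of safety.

FS = 2.12

Taking moments about the centre O, the resisting moment is provided by the undrained shear strength acting along the arc:
Arc length L_a = R·θ = 14.6·(106.1°·π/180) = 14.6·1.8518 = 27.04 m
M_R = c_u·L_a·R = 69·27.04·14.6 = 27236.3 kN·m/m
M_D = W·d = 2860·4.5 = 12870.0 kN·m/m
FS = M_R / M_D = 27236.3 / 12870.0 = 2.116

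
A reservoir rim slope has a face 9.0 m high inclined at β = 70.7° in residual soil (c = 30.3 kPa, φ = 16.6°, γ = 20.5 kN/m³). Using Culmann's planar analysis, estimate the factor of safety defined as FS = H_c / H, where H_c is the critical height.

FS = 1.44

H_c = (4c/γ) · sinβ cosφ / [1 − cos(β − φ)]
    = (4·30.3/20.5) · sin70.7°·cos16.6° / [1 − cos54.1°]
    = 5.912 · 0.9045 / 0.4136 = 12.93 m
FS = H_c / H = 12.93 / 9.0 = 1.436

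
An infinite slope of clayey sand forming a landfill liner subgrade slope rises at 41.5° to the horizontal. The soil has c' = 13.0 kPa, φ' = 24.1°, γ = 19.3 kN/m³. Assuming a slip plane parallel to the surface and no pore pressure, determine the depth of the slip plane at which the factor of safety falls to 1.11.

z = 2.25 m

Setting FS = 1.11 in FS = [c' + γz cos²β tanφ'] / [γz sinβ cosβ] and solving for z:
z = c' / [γ cosβ (FS·sinβ − cosβ·tanφ')]
  = 13.0 / [19.3·cos41.5°·(1.11·sin41.5° − cos41.5°·tan24.1°)]
  = 13.0 / [19.3·0.7490·(1.11·0.6626 − 0.7490·0.4473)]
  = 13.0 / 5.7889 = 2.246 m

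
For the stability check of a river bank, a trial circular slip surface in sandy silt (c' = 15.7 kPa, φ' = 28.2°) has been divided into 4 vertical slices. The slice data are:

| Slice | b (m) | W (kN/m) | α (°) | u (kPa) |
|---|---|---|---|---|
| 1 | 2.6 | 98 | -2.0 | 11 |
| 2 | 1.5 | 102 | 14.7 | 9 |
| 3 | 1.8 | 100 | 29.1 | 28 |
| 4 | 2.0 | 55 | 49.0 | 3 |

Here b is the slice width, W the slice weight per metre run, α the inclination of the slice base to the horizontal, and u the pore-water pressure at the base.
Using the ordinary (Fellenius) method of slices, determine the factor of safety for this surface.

Ordinary method of slices: FS = Σ[c'·Δl_i + (W_i cosα_i − u_i·Δl_i)·tanφ'] / Σ W_i sinα_i, with Δl_i = b_i / cosα_i.
Slice 1: Δl = 2.6/cos(-2.0°) = 2.602 m; N'_1 = 98·cos(-2.0°) − 11·2.602 = 69.3; c'Δl = 40.84; W sinα = -3.4
Slice 2: Δl = 1.5/cos14.7° = 1.551 m; N'_2 = 102·cos14.7° − 9·1.551 = 84.7; c'Δl = 24.35; W sinα = 25.9
Slice 3: Δl = 1.8/cos29.1° = 2.060 m; N'_3 = 100·cos29.1° − 28·2.060 = 29.7; c'Δl = 32.34; W sinα = 48.6
Slice 4: Δl = 2.0/cos49.0° = 3.049 m; N'_4 = 55·cos49.0° − 3·3.049 = 26.9; c'Δl = 47.86; W sinα = 41.5
Σc'Δl = 145.4 kN/m; ΣN' = 210.7 kN/m; ΣW sinα = 112.6 kN/m
Resisting = 145.4 + 210.7·tan28.2° = 145.4 + 113.0 = 258.4 kN/m
FS = 258.4 / 112.6 = 2.294

FS = 2.29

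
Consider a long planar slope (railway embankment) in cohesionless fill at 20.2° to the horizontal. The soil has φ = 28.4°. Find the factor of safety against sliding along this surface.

FS = 1.47

For a dry cohesionless infinite slope the factor of safety is FS = tanφ / tanβ.
FS = tan28.4° / tan20.2° = 0.5407 / 0.3679 = 1.470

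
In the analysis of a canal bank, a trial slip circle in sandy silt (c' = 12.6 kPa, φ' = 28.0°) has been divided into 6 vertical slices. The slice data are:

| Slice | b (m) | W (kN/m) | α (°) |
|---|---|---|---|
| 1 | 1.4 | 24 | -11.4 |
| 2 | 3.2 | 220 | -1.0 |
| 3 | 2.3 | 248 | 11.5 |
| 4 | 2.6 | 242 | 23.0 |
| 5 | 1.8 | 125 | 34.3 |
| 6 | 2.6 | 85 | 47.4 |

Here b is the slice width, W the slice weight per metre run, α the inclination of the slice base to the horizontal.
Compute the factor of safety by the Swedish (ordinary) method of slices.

Ordinary method of slices: FS = Σ[c'·Δl_i + (W_i cosα_i)·tanφ'] / Σ W_i sinα_i, with Δl_i = b_i / cosα_i.
Slice 1: Δl = 1.4/cos(-11.4°) = 1.428 m; N'_1 = 24·cos(-11.4°) = 23.5; c'Δl = 18.00; W sinα = -4.7
Slice 2: Δl = 3.2/cos(-1.0°) = 3.200 m; N'_2 = 220·cos(-1.0°) = 220.0; c'Δl = 40.33; W sinα = -3.8
Slice 3: Δl = 2.3/cos11.5° = 2.347 m; N'_3 = 248·cos11.5° = 243.0; c'Δl = 29.57; W sinα = 49.4
Slice 4: Δl = 2.6/cos23.0° = 2.825 m; N'_4 = 242·cos23.0° = 222.8; c'Δl = 35.59; W sinα = 94.6
Slice 5: Δl = 1.8/cos34.3° = 2.179 m; N'_5 = 125·cos34.3° = 103.3; c'Δl = 27.45; W sinα = 70.4
Slice 6: Δl = 2.6/cos47.4° = 3.841 m; N'_6 = 85·cos47.4° = 57.5; c'Δl = 48.40; W sinα = 62.6
Σc'Δl = 199.3 kN/m; ΣN' = 870.1 kN/m; ΣW sinα = 268.4 kN/m
Resisting = 199.3 + 870.1·tan28.0° = 199.3 + 462.6 = 662.0 kN/m
FS = 662.0 / 268.4 = 2.466

FS = 2.47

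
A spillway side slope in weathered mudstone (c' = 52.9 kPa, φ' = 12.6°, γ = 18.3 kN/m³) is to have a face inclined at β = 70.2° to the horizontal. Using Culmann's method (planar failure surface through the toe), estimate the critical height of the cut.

Culmann's analysis gives the critical failure plane at α_cr = (β + φ')/2 = (70.2 + 12.6)/2 = 41.4°, and the critical height
H_c = (4c'/γ) · sinβ cosφ' / [1 − cos(β − φ')]
    = (4·52.9/18.3) · sin70.2°·cos12.6° / [1 − cos(57.6°)]
    = 11.563 · 0.9409·0.9759 / [1 − 0.5358]
    = 11.563 · 0.9182 / 0.4642
    = 22.87 m

H_c = 22.87 m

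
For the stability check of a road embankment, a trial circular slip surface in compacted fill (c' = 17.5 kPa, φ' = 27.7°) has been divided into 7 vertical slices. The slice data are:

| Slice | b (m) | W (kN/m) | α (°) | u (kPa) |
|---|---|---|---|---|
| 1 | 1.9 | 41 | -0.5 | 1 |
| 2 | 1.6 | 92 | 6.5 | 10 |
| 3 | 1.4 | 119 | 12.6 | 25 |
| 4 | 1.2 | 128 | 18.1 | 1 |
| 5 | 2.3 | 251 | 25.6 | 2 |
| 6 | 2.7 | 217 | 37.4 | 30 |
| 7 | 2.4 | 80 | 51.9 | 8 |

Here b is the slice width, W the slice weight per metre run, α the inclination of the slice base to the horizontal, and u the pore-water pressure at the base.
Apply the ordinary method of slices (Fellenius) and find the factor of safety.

FS = 1.61

Ordinary method of slices: FS = Σ[c'·Δl_i + (W_i cosα_i − u_i·Δl_i)·tanφ'] / Σ W_i sinα_i, with Δl_i = b_i / cosα_i.
Slice 1: Δl = 1.9/cos(-0.5°) = 1.900 m; N'_1 = 41·cos(-0.5°) − 1·1.900 = 39.1; c'Δl = 33.25; W sinα = -0.4
Slice 2: Δl = 1.6/cos6.5° = 1.610 m; N'_2 = 92·cos6.5° − 10·1.610 = 75.3; c'Δl = 28.18; W sinα = 10.4
Slice 3: Δl = 1.4/cos12.6° = 1.435 m; N'_3 = 119·cos12.6° − 25·1.435 = 80.3; c'Δl = 25.10; W sinα = 26.0
Slice 4: Δl = 1.2/cos18.1° = 1.262 m; N'_4 = 128·cos18.1° − 1·1.262 = 120.4; c'Δl = 22.09; W sinα = 39.8
Slice 5: Δl = 2.3/cos25.6° = 2.550 m; N'_5 = 251·cos25.6° − 2·2.550 = 221.3; c'Δl = 44.63; W sinα = 108.5
Slice 6: Δl = 2.7/cos37.4° = 3.399 m; N'_6 = 217·cos37.4° − 30·3.399 = 70.4; c'Δl = 59.48; W sinα = 131.8
Slice 7: Δl = 2.4/cos51.9° = 3.890 m; N'_7 = 80·cos51.9° − 8·3.890 = 18.2; c'Δl = 68.07; W sinα = 63.0
Σc'Δl = 280.8 kN/m; ΣN' = 625.0 kN/m; ΣW sinα = 379.0 kN/m
Resisting = 280.8 + 625.0·tan27.7° = 280.8 + 328.1 = 608.9 kN/m
FS = 608.9 / 379.0 = 1.607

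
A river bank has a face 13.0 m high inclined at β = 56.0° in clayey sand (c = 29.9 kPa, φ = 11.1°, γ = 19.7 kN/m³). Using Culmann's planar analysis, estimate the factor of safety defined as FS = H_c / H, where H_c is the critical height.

FS = 1.30

H_c = (4c/γ) · sinβ cosφ / [1 − cos(β − φ)]
    = (4·29.9/19.7) · sin56.0°·cos11.1° / [1 − cos44.9°]
    = 6.071 · 0.8135 / 0.2917 = 16.93 m
FS = H_c / H = 16.93 / 13.0 = 1.303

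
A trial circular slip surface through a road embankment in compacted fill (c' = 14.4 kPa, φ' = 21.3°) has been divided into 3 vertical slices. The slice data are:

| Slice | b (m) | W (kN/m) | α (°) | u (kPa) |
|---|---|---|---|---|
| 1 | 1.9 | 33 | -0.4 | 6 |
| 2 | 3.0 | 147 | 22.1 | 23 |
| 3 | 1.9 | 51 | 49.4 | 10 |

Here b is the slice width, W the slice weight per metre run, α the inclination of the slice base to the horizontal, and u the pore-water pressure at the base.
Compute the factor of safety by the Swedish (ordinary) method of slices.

FS = 1.60

Ordinary method of slices: FS = Σ[c'·Δl_i + (W_i cosα_i − u_i·Δl_i)·tanφ'] / Σ W_i sinα_i, with Δl_i = b_i / cosα_i.
Slice 1: Δl = 1.9/cos(-0.4°) = 1.900 m; N'_1 = 33·cos(-0.4°) − 6·1.900 = 21.6; c'Δl = 27.36; W sinα = -0.2
Slice 2: Δl = 3.0/cos22.1° = 3.238 m; N'_2 = 147·cos22.1° − 23·3.238 = 61.7; c'Δl = 46.63; W sinα = 55.3
Slice 3: Δl = 1.9/cos49.4° = 2.920 m; N'_3 = 51·cos49.4° − 10·2.920 = 4.0; c'Δl = 42.04; W sinα = 38.7
Σc'Δl = 116.0 kN/m; ΣN' = 87.3 kN/m; ΣW sinα = 93.8 kN/m
Resisting = 116.0 + 87.3·tan21.3° = 116.0 + 34.0 = 150.1 kN/m
FS = 150.1 / 93.8 = 1.600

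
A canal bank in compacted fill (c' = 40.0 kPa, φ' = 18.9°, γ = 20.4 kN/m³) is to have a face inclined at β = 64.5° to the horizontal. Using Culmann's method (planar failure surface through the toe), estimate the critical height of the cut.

H_c = 22.30 m

Culmann's analysis gives the critical failure plane at α_cr = (β + φ')/2 = (64.5 + 18.9)/2 = 41.7°, and the critical height
H_c = (4c'/γ) · sinβ cosφ' / [1 − cos(β − φ')]
    = (4·40.0/20.4) · sin64.5°·cos18.9° / [1 − cos(45.6°)]
    = 7.843 · 0.9026·0.9461 / [1 − 0.6997]
    = 7.843 · 0.8539 / 0.3003
    = 22.30 m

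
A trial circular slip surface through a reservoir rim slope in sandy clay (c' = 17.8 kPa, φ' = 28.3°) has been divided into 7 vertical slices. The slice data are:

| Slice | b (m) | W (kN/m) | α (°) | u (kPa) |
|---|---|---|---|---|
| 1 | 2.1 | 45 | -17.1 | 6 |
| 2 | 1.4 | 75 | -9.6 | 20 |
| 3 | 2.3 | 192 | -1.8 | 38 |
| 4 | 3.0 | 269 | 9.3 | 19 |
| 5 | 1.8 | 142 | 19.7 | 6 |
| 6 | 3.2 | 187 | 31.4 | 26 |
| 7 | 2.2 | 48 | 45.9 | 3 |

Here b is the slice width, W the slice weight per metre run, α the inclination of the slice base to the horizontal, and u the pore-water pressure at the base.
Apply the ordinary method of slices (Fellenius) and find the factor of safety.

FS = 3.33

Ordinary method of slices: FS = Σ[c'·Δl_i + (W_i cosα_i − u_i·Δl_i)·tanφ'] / Σ W_i sinα_i, with Δl_i = b_i / cosα_i.
Slice 1: Δl = 2.1/cos(-17.1°) = 2.197 m; N'_1 = 45·cos(-17.1°) − 6·2.197 = 29.8; c'Δl = 39.11; W sinα = -13.2
Slice 2: Δl = 1.4/cos(-9.6°) = 1.420 m; N'_2 = 75·cos(-9.6°) − 20·1.420 = 45.6; c'Δl = 25.27; W sinα = -12.5
Slice 3: Δl = 2.3/cos(-1.8°) = 2.301 m; N'_3 = 192·cos(-1.8°) − 38·2.301 = 104.5; c'Δl = 40.96; W sinα = -6.0
Slice 4: Δl = 3.0/cos9.3° = 3.040 m; N'_4 = 269·cos9.3° − 19·3.040 = 207.7; c'Δl = 54.11; W sinα = 43.5
Slice 5: Δl = 1.8/cos19.7° = 1.912 m; N'_5 = 142·cos19.7° − 6·1.912 = 122.2; c'Δl = 34.03; W sinα = 47.9
Slice 6: Δl = 3.2/cos31.4° = 3.749 m; N'_6 = 187·cos31.4° − 26·3.749 = 62.1; c'Δl = 66.73; W sinα = 97.4
Slice 7: Δl = 2.2/cos45.9° = 3.161 m; N'_7 = 48·cos45.9° − 3·3.161 = 23.9; c'Δl = 56.27; W sinα = 34.5
Σc'Δl = 316.5 kN/m; ΣN' = 595.8 kN/m; ΣW sinα = 191.5 kN/m
Resisting = 316.5 + 595.8·tan28.3° = 316.5 + 320.8 = 637.3 kN/m
FS = 637.3 / 191.5 = 3.329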